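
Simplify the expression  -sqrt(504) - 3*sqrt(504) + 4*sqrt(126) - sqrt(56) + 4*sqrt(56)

sqrt(504) = 6*sqrt(14); 3*sqrt(504) = 18*sqrt(14); 4*sqrt(126) = 12*sqrt(14); sqrt(56) = 2*sqrt(14); 4*sqrt(56) = 8*sqrt(14)
Combine: (-6 - 18 + 12 - 2 + 8)·sqrt(14) = -6*sqrt(14)

-6*sqrt(14)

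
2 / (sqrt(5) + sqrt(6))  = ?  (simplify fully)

Multiply numerator and denominator by -sqrt(6) + sqrt(5).
Denominator becomes -1; numerator becomes -2*sqrt(6) + 2*sqrt(5).

-2*sqrt(5) + 2*sqrt(6)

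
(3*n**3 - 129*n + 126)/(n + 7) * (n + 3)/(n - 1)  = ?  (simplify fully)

Factor: 3*n**3 - 129*n + 126 = 3*(n + 7)*(n - 6)*(n - 1)
Cancel the common factors (n + 7), (n - 1).

3*n**2 - 9*n - 54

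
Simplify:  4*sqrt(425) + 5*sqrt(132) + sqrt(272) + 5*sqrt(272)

10*sqrt(33) + 44*sqrt(17)

4*sqrt(425) = 20*sqrt(17); 5*sqrt(132) = 10*sqrt(33); sqrt(272) = 4*sqrt(17); 5*sqrt(272) = 20*sqrt(17)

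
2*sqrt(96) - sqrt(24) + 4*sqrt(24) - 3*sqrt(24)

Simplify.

2*sqrt(96) = 8*sqrt(6); sqrt(24) = 2*sqrt(6); 4*sqrt(24) = 8*sqrt(6); 3*sqrt(24) = 6*sqrt(6)
Combine: (8 - 2 + 8 - 6)·sqrt(6) = 8*sqrt(6)

8*sqrt(6)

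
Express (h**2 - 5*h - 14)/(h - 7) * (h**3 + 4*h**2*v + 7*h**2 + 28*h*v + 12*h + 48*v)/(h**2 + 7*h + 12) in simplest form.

Factor: h**2 - 5*h - 14 = (h - 7)*(h + 2);  h**3 + 4*h**2*v + 7*h**2 + 28*h*v + 12*h + 48*v = (h + 3)*(h + 4*v)*(h + 4);  h**2 + 7*h + 12 = (h + 3)*(h + 4)
Cancel the common factors (h - 7), (h + 3), (h + 4).

h**2 + 4*h*v + 2*h + 8*v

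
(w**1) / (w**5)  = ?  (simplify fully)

w**(-4)

Quotient: (w**-4)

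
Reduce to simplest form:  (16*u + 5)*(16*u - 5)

(16*u)^2 - (5)^2 = 256*u^2 - 25.

256*u^2 - 25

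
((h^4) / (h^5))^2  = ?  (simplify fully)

h^(-2)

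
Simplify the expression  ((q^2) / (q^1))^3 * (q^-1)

Inside the bracket: q^1
Raise to the power 3: q^3
Multiply by (q^-1): add exponents.

q^2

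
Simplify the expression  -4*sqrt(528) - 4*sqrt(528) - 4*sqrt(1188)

4*sqrt(528) = 16*sqrt(33); 4*sqrt(528) = 16*sqrt(33); 4*sqrt(1188) = 24*sqrt(33)
Combine: (-16 - 16 - 24)·sqrt(33) = -56*sqrt(33)

-56*sqrt(33)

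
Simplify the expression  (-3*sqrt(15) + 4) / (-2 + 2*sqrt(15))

Multiply numerator and denominator by -2*sqrt(15) - 2.
Denominator becomes -56; numerator becomes -2*sqrt(15) + 82.

(-41 + sqrt(15))/28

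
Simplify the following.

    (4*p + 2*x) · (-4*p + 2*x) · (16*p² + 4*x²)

Telescope via difference of squares: ((2*x)+(4*p))((2*x)-(4*p)) = -16*p² + 4*x², then repeat with the next factor.

-256*p⁴ + 16*x⁴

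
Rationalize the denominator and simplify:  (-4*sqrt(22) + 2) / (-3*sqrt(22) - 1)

(-10*sqrt(22) + 266)/197

Multiply numerator and denominator by -1 + 3*sqrt(22).
Denominator becomes -197; numerator becomes -266 + 10*sqrt(22).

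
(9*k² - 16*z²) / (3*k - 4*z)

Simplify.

Difference of squares: factor out (3*k - 4*z).

3*k + 4*z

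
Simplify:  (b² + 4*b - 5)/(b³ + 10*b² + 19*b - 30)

Factor: b² + 4*b - 5 = (b + 5)·(b - 1);  b³ + 10*b² + 19*b - 30 = (b + 6)·(b + 5)·(b - 1)
Cancel the common factors (b + 5), (b - 1).

1/(b + 6)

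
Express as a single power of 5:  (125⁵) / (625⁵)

125⁵ = 5^15; 625⁵ = 5^20
Combine exponents: 5^(-5)

5^(-5)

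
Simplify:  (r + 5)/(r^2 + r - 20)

Factor: r^2 + r - 20 = (r + 5)*(r - 4)
Cancel the common factor (r + 5).

1/(r - 4)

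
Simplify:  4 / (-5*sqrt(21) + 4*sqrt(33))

(20*sqrt(21) + 16*sqrt(33))/3

Multiply numerator and denominator by 5*sqrt(21) + 4*sqrt(33).
Denominator becomes 3; numerator becomes 20*sqrt(21) + 16*sqrt(33).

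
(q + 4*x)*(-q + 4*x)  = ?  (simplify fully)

Product of conjugates: (P+Q)(P-Q) = P**2 - Q**2.

-q**2 + 16*x**2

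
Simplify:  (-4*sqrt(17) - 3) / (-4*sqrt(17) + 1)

(16*sqrt(17) + 275)/271

Multiply numerator and denominator by 1 + 4*sqrt(17).
Denominator becomes -271; numerator becomes -275 - 16*sqrt(17).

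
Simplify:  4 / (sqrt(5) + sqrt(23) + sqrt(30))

Group as (sqrt(23) + sqrt(30)) + sqrt(5); multiply by (sqrt(23) + sqrt(30)) - sqrt(5), then rationalise the remaining surd.

(-5*sqrt(138) - sqrt(30) + 6*sqrt(23) + 24*sqrt(5))/57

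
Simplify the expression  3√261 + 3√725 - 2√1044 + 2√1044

3√261 = 9*√29; 3√725 = 15*√29; 2√1044 = 12*√29; 2√1044 = 12*√29
Combine: (9 + 15 - 12 + 12)·√29 = 24*√29

24*√29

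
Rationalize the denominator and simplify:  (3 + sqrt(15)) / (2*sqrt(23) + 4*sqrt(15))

(-sqrt(345) - 3*sqrt(23) + 6*sqrt(15) + 30)/74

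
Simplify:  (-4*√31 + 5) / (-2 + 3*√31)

Multiply numerator and denominator by -3*√31 - 2.
Denominator becomes -275; numerator becomes -7*√31 + 362.

(-362 + 7*√31)/275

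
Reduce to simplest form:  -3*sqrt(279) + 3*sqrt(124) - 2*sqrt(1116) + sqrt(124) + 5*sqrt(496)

3*sqrt(279) = 9*sqrt(31); 3*sqrt(124) = 6*sqrt(31); 2*sqrt(1116) = 12*sqrt(31); sqrt(124) = 2*sqrt(31); 5*sqrt(496) = 20*sqrt(31)
Combine: (-9 + 6 - 12 + 2 + 20)·sqrt(31) = 7*sqrt(31)

7*sqrt(31)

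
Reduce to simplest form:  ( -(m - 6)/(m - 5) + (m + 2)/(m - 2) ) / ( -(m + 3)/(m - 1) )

(-5*m^2 + 27*m - 22)/(m^3 - 4*m^2 - 11*m + 30)

Numerator: -(m - 6)/(m - 5) + (m + 2)/(m - 2) = (5*m - 22)/(m^2 - 7*m + 10)
Denominator: -(m + 3)/(m - 1) = (-m - 3)/(m - 1)
Divide: ((5*m - 22)/(m^2 - 7*m + 10)) · ((m - 1)/(-m - 3)) = (-5*m^2 + 27*m - 22)/(m^3 - 4*m^2 - 11*m + 30)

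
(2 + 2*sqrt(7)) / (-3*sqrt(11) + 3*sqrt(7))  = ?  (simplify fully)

Multiply numerator and denominator by 3*sqrt(7) + 3*sqrt(11).
Denominator becomes -36; numerator becomes 6*sqrt(7) + 6*sqrt(11) + 42 + 6*sqrt(77).

(-sqrt(77) - 7 - sqrt(11) - sqrt(7))/6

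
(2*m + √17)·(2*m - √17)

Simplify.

(2*m)^2 - (√17)^2 = 4*m² - 17.

4*m² - 17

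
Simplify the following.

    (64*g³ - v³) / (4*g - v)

(4*g)^3 - v^3 = (4*g - v)(16*g² + 4*g*v + v²).

16*g² + 4*g*v + v²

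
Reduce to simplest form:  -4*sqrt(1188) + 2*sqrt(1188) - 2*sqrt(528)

-20*sqrt(33)

4*sqrt(1188) = 24*sqrt(33); 2*sqrt(1188) = 12*sqrt(33); 2*sqrt(528) = 8*sqrt(33)
Combine: (-24 + 12 - 8)·sqrt(33) = -20*sqrt(33)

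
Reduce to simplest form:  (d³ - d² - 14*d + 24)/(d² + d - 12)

d - 2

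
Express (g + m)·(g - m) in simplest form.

g² - m²

(g)^2 - (m)^2 = g² - m².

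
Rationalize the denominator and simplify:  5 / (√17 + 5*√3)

(-5*√17 + 25*√3)/58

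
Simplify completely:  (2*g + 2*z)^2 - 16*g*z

4*(g - z)^2

Expand the square and combine the 16*g*z term.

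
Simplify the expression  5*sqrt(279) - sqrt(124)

5*sqrt(279) = 15*sqrt(31); sqrt(124) = 2*sqrt(31)
Combine: (15 - 2)·sqrt(31) = 13*sqrt(31)

13*sqrt(31)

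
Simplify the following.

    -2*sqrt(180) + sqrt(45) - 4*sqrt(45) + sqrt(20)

2*sqrt(180) = 12*sqrt(5); sqrt(45) = 3*sqrt(5); 4*sqrt(45) = 12*sqrt(5); sqrt(20) = 2*sqrt(5)
Combine: (-12 + 3 - 12 + 2)·sqrt(5) = -19*sqrt(5)

-19*sqrt(5)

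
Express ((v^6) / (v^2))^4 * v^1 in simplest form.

v^17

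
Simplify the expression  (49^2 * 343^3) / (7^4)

49^2 = 7^4; 343^3 = 7^9; 7^4 = 7^4
Combine exponents: 7^9

7^9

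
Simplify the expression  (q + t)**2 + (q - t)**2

2*q**2 + 2*t**2

Only the even-power cross terms survive.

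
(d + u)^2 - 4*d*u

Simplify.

After expansion: d^2 - 2*d*u + u^2 — a perfect-square trinomial.

(d - u)^2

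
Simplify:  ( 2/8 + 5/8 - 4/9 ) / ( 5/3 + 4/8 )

31/156

Numerator: 2/8 + 5/8 - 4/9 = 31/72
Denominator: 5/3 + 4/8 = 13/6
Divide: (31/72) · (6/13) = 31/156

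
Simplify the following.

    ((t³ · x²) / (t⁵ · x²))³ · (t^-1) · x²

Inside the bracket: (t^-2)
Raise to the power 3: (t^-6)
Multiply by (t^-1) · x²: add exponents.

x²/t⁷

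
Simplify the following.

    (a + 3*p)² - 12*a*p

Expand the square and combine the 12*a*p term.

(a - 3*p)²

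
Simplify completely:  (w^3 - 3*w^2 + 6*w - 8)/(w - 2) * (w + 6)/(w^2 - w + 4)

Factor: w^3 - 3*w^2 + 6*w - 8 = (w^2 - w + 4)*(w - 2)
Cancel the common factors (w^2 - w + 4), (w - 2).

w + 6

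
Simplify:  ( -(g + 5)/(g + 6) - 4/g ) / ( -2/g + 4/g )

Numerator: -(g + 5)/(g + 6) - 4/g = (-g² - 9*g - 24)/(g² + 6*g)
Denominator: -2/g + 4/g = 2/g
Divide: ((-g² - 9*g - 24)/(g² + 6*g)) · (g/2) = (-g² - 9*g - 24)/(2*g + 12)

(-g² - 9*g - 24)/(2*g + 12)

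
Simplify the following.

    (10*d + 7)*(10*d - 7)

100*d**2 - 49

(10*d)**2 - (7)**2 = 100*d**2 - 49.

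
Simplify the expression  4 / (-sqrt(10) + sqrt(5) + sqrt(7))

(-sqrt(10) + 4*sqrt(7) + 6*sqrt(5) + 5*sqrt(14))/17

Group as (sqrt(5) + sqrt(7)) - sqrt(10); multiply by (sqrt(5) + sqrt(7)) + sqrt(10), then rationalise the remaining surd.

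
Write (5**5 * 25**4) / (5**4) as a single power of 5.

5**9

5**5 = 5**5; 25**4 = 5**8; 5**4 = 5**4
Combine exponents: 5**9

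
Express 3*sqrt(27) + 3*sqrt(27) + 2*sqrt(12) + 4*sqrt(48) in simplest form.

38*sqrt(3)

3*sqrt(27) = 9*sqrt(3); 3*sqrt(27) = 9*sqrt(3); 2*sqrt(12) = 4*sqrt(3); 4*sqrt(48) = 16*sqrt(3)
Combine: (9 + 9 + 4 + 16)·sqrt(3) = 38*sqrt(3)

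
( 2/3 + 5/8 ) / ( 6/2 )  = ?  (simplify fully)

Numerator: 2/3 + 5/8 = 31/24
Denominator: 6/2 = 3
Divide: (31/24) · (1/3) = 31/72

31/72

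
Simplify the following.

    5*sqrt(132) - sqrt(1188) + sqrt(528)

5*sqrt(132) = 10*sqrt(33); sqrt(1188) = 6*sqrt(33); sqrt(528) = 4*sqrt(33)
Combine: (10 - 6 + 4)·sqrt(33) = 8*sqrt(33)

8*sqrt(33)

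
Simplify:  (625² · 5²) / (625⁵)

5^(-10)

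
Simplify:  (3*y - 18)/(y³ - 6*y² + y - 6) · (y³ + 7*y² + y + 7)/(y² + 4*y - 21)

3/(y - 3)

Factor: 3*y - 18 = 3·(y - 6);  y³ - 6*y² + y - 6 = (y² + 1)·(y - 6);  y³ + 7*y² + y + 7 = (y + 7)·(y² + 1);  y² + 4*y - 21 = (y + 7)·(y - 3)
Cancel the common factors (y² + 1), (y + 7), (y - 6).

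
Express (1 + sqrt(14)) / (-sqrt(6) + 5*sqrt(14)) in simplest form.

(sqrt(6) + 2*sqrt(21) + 5*sqrt(14) + 70)/344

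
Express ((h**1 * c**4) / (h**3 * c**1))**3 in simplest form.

Inside the bracket: (h**-2) * c**3
Raise to the power 3: (h**-6) * c**9

c**9/h**6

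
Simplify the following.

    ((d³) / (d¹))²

d⁴

Inside the bracket: d²
Raise to the power 2: d⁴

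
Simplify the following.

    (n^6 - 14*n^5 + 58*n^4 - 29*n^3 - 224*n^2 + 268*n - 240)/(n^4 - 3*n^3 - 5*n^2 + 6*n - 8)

n^2 - 11*n + 30

Factor: n^6 - 14*n^5 + 58*n^4 - 29*n^3 - 224*n^2 + 268*n - 240 = (n + 2)*(n - 5)*(n - 6)*(n - 4)*(n^2 - n + 1);  n^4 - 3*n^3 - 5*n^2 + 6*n - 8 = (n^2 - n + 1)*(n + 2)*(n - 4)
Cancel the common factors (n^2 - n + 1), (n - 4), (n + 2).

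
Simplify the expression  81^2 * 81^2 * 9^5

81^2 = 3^8; 81^2 = 3^8; 9^5 = 3^10
Combine exponents: 3^26

3^26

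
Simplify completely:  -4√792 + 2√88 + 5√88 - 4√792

4√792 = 24*√22; 2√88 = 4*√22; 5√88 = 10*√22; 4√792 = 24*√22
Combine: (-24 + 4 + 10 - 24)·√22 = -34*√22

-34*√22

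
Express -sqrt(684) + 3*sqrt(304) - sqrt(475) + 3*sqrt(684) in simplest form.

19*sqrt(19)

sqrt(684) = 6*sqrt(19); 3*sqrt(304) = 12*sqrt(19); sqrt(475) = 5*sqrt(19); 3*sqrt(684) = 18*sqrt(19)
Combine: (-6 + 12 - 5 + 18)·sqrt(19) = 19*sqrt(19)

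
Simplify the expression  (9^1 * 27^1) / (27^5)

9^1 = 3^2; 27^1 = 3^3; 27^5 = 3^15
Combine exponents: 3^(-10)

3^(-10)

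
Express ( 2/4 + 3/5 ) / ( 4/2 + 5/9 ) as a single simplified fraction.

99/230

Numerator: 2/4 + 3/5 = 11/10
Denominator: 4/2 + 5/9 = 23/9
Divide: (11/10) · (9/23) = 99/230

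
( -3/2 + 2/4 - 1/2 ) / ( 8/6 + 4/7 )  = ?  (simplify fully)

-63/80

Numerator: -3/2 + 2/4 - 1/2 = -3/2
Denominator: 8/6 + 4/7 = 40/21
Divide: (-3/2) · (21/40) = -63/80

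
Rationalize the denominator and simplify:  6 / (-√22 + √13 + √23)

(-21*√22 + 18*√23 + 48*√13 + 3*√6578)/250

Group as (√13 + √23) - √22; multiply by (√13 + √23) + √22, then rationalise the remaining surd.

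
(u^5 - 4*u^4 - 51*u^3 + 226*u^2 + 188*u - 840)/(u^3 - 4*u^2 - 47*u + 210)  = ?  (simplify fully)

Factor: u^5 - 4*u^4 - 51*u^3 + 226*u^2 + 188*u - 840 = (u + 7)*(u - 5)*(u + 2)*(u - 6)*(u - 2);  u^3 - 4*u^2 - 47*u + 210 = (u - 5)*(u + 7)*(u - 6)
Cancel the common factors (u - 5), (u + 7), (u - 6).

u^2 - 4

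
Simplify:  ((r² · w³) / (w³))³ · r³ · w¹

r⁹*w

Inside the bracket: r²
Raise to the power 3: r⁶
Multiply by r³ · w¹: add exponents.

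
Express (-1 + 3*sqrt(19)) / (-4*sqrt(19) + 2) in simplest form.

Multiply numerator and denominator by 2 + 4*sqrt(19).
Denominator becomes -300; numerator becomes 2*sqrt(19) + 226.

(-113 - sqrt(19))/150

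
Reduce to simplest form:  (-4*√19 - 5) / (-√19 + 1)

Multiply numerator and denominator by 1 + √19.
Denominator becomes -18; numerator becomes -81 - 9*√19.

(√19 + 9)/2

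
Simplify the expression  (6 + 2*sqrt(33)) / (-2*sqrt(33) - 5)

Multiply numerator and denominator by -5 + 2*sqrt(33).
Denominator becomes -107; numerator becomes 2*sqrt(33) + 102.

(-102 - 2*sqrt(33))/107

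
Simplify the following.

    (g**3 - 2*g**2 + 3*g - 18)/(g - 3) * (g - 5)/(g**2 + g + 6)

g - 5

Factor: g**3 - 2*g**2 + 3*g - 18 = (g**2 + g + 6)*(g - 3)
Cancel the common factors (g**2 + g + 6), (g - 3).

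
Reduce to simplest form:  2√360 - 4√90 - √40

2√360 = 12*√10; 4√90 = 12*√10; √40 = 2*√10
Combine: (12 - 12 - 2)·√10 = -2*√10

-2*√10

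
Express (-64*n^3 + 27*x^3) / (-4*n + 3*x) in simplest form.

16*n^2 + 12*n*x + 9*x^2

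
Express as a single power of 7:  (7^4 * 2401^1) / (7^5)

7^3

7^4 = 7^4; 2401^1 = 7^4; 7^5 = 7^5
Combine exponents: 7^3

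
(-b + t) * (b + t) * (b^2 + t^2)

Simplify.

-b^4 + t^4

(t+b)(t-b) = -b^2 + t^2; continue pairing.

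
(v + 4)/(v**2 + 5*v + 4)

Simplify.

1/(v + 1)

Factor: v**2 + 5*v + 4 = (v + 1)*(v + 4)
Cancel the common factor (v + 4).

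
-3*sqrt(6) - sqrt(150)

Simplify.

3*sqrt(6) = 3*sqrt(6); sqrt(150) = 5*sqrt(6)
Combine: (-3 - 5)·sqrt(6) = -8*sqrt(6)

-8*sqrt(6)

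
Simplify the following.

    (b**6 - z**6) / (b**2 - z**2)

b**4 + b**2*z**2 + z**4

b**6 - z**6 factors as -(-b + z)*(b + z)*(b**2 - b*z + z**2)*(b**2 + b*z + z**2).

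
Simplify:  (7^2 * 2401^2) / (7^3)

7^7

7^2 = 7^2; 2401^2 = 7^8; 7^3 = 7^3
Combine exponents: 7^7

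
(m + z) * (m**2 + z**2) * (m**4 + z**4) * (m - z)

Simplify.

Pair the conjugate factors: (m+z)(m-z) = m**2 - z**2, then repeat with the next factor.

m**8 - z**8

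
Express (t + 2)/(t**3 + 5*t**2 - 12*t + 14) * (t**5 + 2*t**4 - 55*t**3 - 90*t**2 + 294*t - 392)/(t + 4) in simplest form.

t**2 - 5*t - 14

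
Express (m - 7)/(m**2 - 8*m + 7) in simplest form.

1/(m - 1)

Factor: m**2 - 8*m + 7 = (m - 1)*(m - 7)
Cancel the common factor (m - 7).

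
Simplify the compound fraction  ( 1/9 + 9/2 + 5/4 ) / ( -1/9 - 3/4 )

-211/31

Numerator: 1/9 + 9/2 + 5/4 = 211/36
Denominator: -1/9 - 3/4 = -31/36
Divide: (211/36) · (-36/31) = -211/31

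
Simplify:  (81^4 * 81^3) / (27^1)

81^4 = 3^16; 81^3 = 3^12; 27^1 = 3^3
Combine exponents: 3^25

3^25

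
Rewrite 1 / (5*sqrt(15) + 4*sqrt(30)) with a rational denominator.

(-5*sqrt(15) + 4*sqrt(30))/105

Multiply numerator and denominator by -4*sqrt(30) + 5*sqrt(15).
Denominator becomes -105; numerator becomes -4*sqrt(30) + 5*sqrt(15).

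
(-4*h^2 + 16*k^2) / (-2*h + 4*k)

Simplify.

2*h + 4*k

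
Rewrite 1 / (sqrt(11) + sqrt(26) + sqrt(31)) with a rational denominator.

Group as (sqrt(26) + sqrt(31)) + sqrt(11); multiply by (sqrt(26) + sqrt(31)) - sqrt(11), then rationalise the remaining surd.

(-sqrt(8866) + 3*sqrt(31) + 8*sqrt(26) + 23*sqrt(11))/554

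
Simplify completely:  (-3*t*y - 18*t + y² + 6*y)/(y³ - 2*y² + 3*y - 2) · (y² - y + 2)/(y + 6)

Factor: -3*t*y - 18*t + y² + 6*y = (y + 6)·(-3*t + y);  y³ - 2*y² + 3*y - 2 = (y² - y + 2)·(y - 1)
Cancel the common factors (y² - y + 2), (y + 6).

(-3*t + y)/(y - 1)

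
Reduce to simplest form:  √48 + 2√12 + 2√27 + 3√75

29*√3

√48 = 4*√3; 2√12 = 4*√3; 2√27 = 6*√3; 3√75 = 15*√3
Combine: (4 + 4 + 6 + 15)·√3 = 29*√3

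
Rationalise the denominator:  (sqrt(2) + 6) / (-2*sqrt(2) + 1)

Multiply numerator and denominator by 1 + 2*sqrt(2).
Denominator becomes -7; numerator becomes 10 + 13*sqrt(2).

(-13*sqrt(2) - 10)/7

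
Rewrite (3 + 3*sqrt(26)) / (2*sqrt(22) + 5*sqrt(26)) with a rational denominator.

Multiply numerator and denominator by -2*sqrt(22) + 5*sqrt(26).
Denominator becomes 562; numerator becomes -12*sqrt(143) - 6*sqrt(22) + 15*sqrt(26) + 390.

(-12*sqrt(143) - 6*sqrt(22) + 15*sqrt(26) + 390)/562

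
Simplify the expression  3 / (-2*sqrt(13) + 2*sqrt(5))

Multiply numerator and denominator by 2*sqrt(5) + 2*sqrt(13).
Denominator becomes -32; numerator becomes 6*sqrt(5) + 6*sqrt(13).

(-3*sqrt(13) - 3*sqrt(5))/16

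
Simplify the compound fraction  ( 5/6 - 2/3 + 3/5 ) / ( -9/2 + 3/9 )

-23/125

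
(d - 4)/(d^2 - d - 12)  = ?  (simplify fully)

Factor: d^2 - d - 12 = (d + 3)*(d - 4)
Cancel the common factor (d - 4).

1/(d + 3)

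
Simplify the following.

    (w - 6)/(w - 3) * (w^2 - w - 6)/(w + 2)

w - 6

Factor: w^2 - w - 6 = (w - 3)*(w + 2)
Cancel the common factors (w - 3), (w + 2).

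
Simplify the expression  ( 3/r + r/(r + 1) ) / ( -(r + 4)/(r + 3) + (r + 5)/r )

(r³ + 6*r² + 12*r + 9)/(4*r² + 19*r + 15)

Numerator: 3/r + r/(r + 1) = (r² + 3*r + 3)/(r² + r)
Denominator: -(r + 4)/(r + 3) + (r + 5)/r = (4*r + 15)/(r² + 3*r)
Divide: ((r² + 3*r + 3)/(r² + r)) · ((r² + 3*r)/(4*r + 15)) = (r³ + 6*r² + 12*r + 9)/(4*r² + 19*r + 15)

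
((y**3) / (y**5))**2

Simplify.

y**(-4)

Inside the bracket: (y**-2)
Raise to the power 2: (y**-4)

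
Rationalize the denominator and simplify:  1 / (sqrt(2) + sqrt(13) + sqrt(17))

(-sqrt(442) - sqrt(17) + 3*sqrt(13) + 14*sqrt(2))/50

Group as (sqrt(2) + sqrt(13)) + sqrt(17); multiply by (sqrt(2) + sqrt(13)) - sqrt(17), then rationalise the remaining surd.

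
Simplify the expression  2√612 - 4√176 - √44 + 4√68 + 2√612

-18*√11 + 32*√17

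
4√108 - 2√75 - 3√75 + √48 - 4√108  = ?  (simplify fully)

-21*√3

4√108 = 24*√3; 2√75 = 10*√3; 3√75 = 15*√3; √48 = 4*√3; 4√108 = 24*√3
Combine: (24 - 10 - 15 + 4 - 24)·√3 = -21*√3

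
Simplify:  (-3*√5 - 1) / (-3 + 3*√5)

Multiply numerator and denominator by -3*√5 - 3.
Denominator becomes -36; numerator becomes 12*√5 + 48.

(-4 - √5)/3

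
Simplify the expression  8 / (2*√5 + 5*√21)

Multiply numerator and denominator by -5*√21 + 2*√5.
Denominator becomes -505; numerator becomes -40*√21 + 16*√5.

(-16*√5 + 40*√21)/505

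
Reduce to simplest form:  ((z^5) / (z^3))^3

z^6

Inside the bracket: z^2
Raise to the power 3: z^6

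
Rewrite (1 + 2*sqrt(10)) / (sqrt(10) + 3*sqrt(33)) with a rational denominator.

(-20 - sqrt(10) + 3*sqrt(33) + 6*sqrt(330))/287

Multiply numerator and denominator by -3*sqrt(33) + sqrt(10).
Denominator becomes -287; numerator becomes -6*sqrt(330) - 3*sqrt(33) + sqrt(10) + 20.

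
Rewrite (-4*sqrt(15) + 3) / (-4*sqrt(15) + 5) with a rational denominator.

(8*sqrt(15) + 225)/215

Multiply numerator and denominator by 5 + 4*sqrt(15).
Denominator becomes -215; numerator becomes -225 - 8*sqrt(15).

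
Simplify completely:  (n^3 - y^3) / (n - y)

n^2 + n*y + y^2

n^3 - y^3 = (n - y)(n^2 + n*y + y^2).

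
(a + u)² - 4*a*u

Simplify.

(a - u)²

After expansion: a² - 2*a*u + u² — a perfect-square trinomial.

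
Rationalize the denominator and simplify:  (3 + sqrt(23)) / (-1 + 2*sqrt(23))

(sqrt(23) + 7)/13

Multiply numerator and denominator by -2*sqrt(23) - 1.
Denominator becomes -91; numerator becomes -49 - 7*sqrt(23).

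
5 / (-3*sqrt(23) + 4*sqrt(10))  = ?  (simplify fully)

(-15*sqrt(23) - 20*sqrt(10))/47

Multiply numerator and denominator by 4*sqrt(10) + 3*sqrt(23).
Denominator becomes -47; numerator becomes 20*sqrt(10) + 15*sqrt(23).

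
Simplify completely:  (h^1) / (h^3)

h^(-2)

Quotient: (h^-2)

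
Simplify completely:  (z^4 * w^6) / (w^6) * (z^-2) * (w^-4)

Quotient: z^4
Multiply by (z^-2) * (w^-4): add exponents.

z^2/w^4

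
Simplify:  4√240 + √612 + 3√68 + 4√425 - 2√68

16*√15 + 28*√17

4√240 = 16*√15; √612 = 6*√17; 3√68 = 6*√17; 4√425 = 20*√17; 2√68 = 4*√17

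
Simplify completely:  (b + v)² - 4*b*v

(b - v)²

Expand the square and combine the 4*b*v term.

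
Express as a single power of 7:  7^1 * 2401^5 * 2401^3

7^1 = 7^1; 2401^5 = 7^20; 2401^3 = 7^12
Combine exponents: 7^33

7^33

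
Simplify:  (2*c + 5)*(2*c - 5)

(2*c)^2 - (5)^2 = 4*c^2 - 25.

4*c^2 - 25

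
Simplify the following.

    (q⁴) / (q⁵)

Quotient: (q^-1)

1/q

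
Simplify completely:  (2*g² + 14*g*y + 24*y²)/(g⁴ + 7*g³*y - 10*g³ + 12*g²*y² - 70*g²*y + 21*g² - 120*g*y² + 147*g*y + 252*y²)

Factor: 2*g² + 14*g*y + 24*y² = 2·(g + 4*y)·(g + 3*y);  g⁴ + 7*g³*y - 10*g³ + 12*g²*y² - 70*g²*y + 21*g² - 120*g*y² + 147*g*y + 252*y² = (g - 3)·(g - 7)·(g + 3*y)·(g + 4*y)
Cancel the common factors (g + 4*y), (g + 3*y).

2/(g² - 10*g + 21)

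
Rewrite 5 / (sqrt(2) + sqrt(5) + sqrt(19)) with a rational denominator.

(-40*sqrt(5) - 55*sqrt(2) + 5*sqrt(190) + 30*sqrt(19))/52

Group as (sqrt(2) + sqrt(19)) + sqrt(5); multiply by (sqrt(2) + sqrt(19)) - sqrt(5), then rationalise the remaining surd.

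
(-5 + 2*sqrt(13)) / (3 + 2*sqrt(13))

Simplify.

(-16*sqrt(13) + 67)/43

Multiply numerator and denominator by -2*sqrt(13) + 3.
Denominator becomes -43; numerator becomes -67 + 16*sqrt(13).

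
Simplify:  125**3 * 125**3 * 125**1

125**3 = 5**9; 125**3 = 5**9; 125**1 = 5**3
Combine exponents: 5**21

5**21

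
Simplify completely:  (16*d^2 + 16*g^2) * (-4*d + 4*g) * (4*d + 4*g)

-256*d^4 + 256*g^4

Telescope via difference of squares: ((4*g)+(4*d))((4*g)-(4*d)) = -16*d^2 + 16*g^2, then repeat with the next factor.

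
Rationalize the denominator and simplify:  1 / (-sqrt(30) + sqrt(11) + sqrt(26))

(-7*sqrt(30) + 15*sqrt(26) + 45*sqrt(11) + 4*sqrt(2145))/1095

Group as (sqrt(11) + sqrt(26)) - sqrt(30); multiply by (sqrt(11) + sqrt(26)) + sqrt(30), then rationalise the remaining surd.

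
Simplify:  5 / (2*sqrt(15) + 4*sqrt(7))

(-5*sqrt(15) + 10*sqrt(7))/26

Multiply numerator and denominator by -2*sqrt(15) + 4*sqrt(7).
Denominator becomes 52; numerator becomes -10*sqrt(15) + 20*sqrt(7).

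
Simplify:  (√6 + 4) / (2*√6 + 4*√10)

(-2*√6 - 3 + 2*√15 + 4*√10)/34

Multiply numerator and denominator by -4*√10 + 2*√6.
Denominator becomes -136; numerator becomes -16*√10 - 8*√15 + 12 + 8*√6.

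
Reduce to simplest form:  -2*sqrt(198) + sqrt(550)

-sqrt(22)

2*sqrt(198) = 6*sqrt(22); sqrt(550) = 5*sqrt(22)
Combine: (-6 + 5)·sqrt(22) = -sqrt(22)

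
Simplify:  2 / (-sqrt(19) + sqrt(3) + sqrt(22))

(-3*sqrt(19) + 19*sqrt(3) + sqrt(1254))/57

Group as (sqrt(3) + sqrt(22)) - sqrt(19); multiply by (sqrt(3) + sqrt(22)) + sqrt(19), then rationalise the remaining surd.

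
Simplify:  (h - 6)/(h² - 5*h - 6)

Factor: h² - 5*h - 6 = (h - 6)·(h + 1)
Cancel the common factor (h - 6).

1/(h + 1)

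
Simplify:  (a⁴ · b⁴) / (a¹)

Quotient: a³ · b⁴

a³*b⁴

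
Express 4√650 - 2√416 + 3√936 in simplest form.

4√650 = 20*√26; 2√416 = 8*√26; 3√936 = 18*√26
Combine: (20 - 8 + 18)·√26 = 30*√26

30*√26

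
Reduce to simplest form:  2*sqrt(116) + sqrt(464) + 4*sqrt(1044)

32*sqrt(29)

2*sqrt(116) = 4*sqrt(29); sqrt(464) = 4*sqrt(29); 4*sqrt(1044) = 24*sqrt(29)
Combine: (4 + 4 + 24)·sqrt(29) = 32*sqrt(29)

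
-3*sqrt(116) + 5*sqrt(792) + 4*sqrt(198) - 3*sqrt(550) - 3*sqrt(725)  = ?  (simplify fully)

3*sqrt(116) = 6*sqrt(29); 5*sqrt(792) = 30*sqrt(22); 4*sqrt(198) = 12*sqrt(22); 3*sqrt(550) = 15*sqrt(22); 3*sqrt(725) = 15*sqrt(29)

-21*sqrt(29) + 27*sqrt(22)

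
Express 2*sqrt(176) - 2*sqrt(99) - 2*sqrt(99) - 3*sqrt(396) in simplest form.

2*sqrt(176) = 8*sqrt(11); 2*sqrt(99) = 6*sqrt(11); 2*sqrt(99) = 6*sqrt(11); 3*sqrt(396) = 18*sqrt(11)
Combine: (8 - 6 - 6 - 18)·sqrt(11) = -22*sqrt(11)

-22*sqrt(11)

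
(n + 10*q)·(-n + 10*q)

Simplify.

(10*q)^2 - (n)^2 = -n² + 100*q².

-n² + 100*q²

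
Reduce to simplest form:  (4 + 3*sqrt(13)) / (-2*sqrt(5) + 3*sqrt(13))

(8*sqrt(5) + 12*sqrt(13) + 6*sqrt(65) + 117)/97

Multiply numerator and denominator by 2*sqrt(5) + 3*sqrt(13).
Denominator becomes 97; numerator becomes 8*sqrt(5) + 12*sqrt(13) + 6*sqrt(65) + 117.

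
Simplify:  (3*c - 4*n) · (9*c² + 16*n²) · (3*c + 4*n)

81*c⁴ - 256*n⁴

Telescope via difference of squares: ((3*c)+(4*n))((3*c)-(4*n)) = 9*c² - 16*n², then repeat with the next factor.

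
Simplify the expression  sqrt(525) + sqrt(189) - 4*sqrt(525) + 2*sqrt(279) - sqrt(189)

sqrt(525) = 5*sqrt(21); sqrt(189) = 3*sqrt(21); 4*sqrt(525) = 20*sqrt(21); 2*sqrt(279) = 6*sqrt(31); sqrt(189) = 3*sqrt(21)

-15*sqrt(21) + 6*sqrt(31)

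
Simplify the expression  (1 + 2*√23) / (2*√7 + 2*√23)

(-2*√161 - √7 + √23 + 46)/32

Multiply numerator and denominator by -2*√7 + 2*√23.
Denominator becomes 64; numerator becomes -4*√161 - 2*√7 + 2*√23 + 92.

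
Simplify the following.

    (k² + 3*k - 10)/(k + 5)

Factor: k² + 3*k - 10 = (k - 2)·(k + 5)
Cancel the common factor (k + 5).

k - 2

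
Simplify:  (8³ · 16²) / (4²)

8³ = 2^9; 16² = 2^8; 4² = 2^4
Combine exponents: 2^13

2^13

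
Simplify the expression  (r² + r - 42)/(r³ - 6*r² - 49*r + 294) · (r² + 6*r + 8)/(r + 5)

Factor: r² + r - 42 = (r + 7)·(r - 6);  r³ - 6*r² - 49*r + 294 = (r - 6)·(r - 7)·(r + 7);  r² + 6*r + 8 = (r + 4)·(r + 2)
Cancel the common factors (r - 6), (r + 7).

(r² + 6*r + 8)/(r² - 2*r - 35)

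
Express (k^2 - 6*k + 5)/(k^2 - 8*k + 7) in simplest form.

Factor: k^2 - 6*k + 5 = (k - 5)*(k - 1);  k^2 - 8*k + 7 = (k - 7)*(k - 1)
Cancel the common factor (k - 1).

(k - 5)/(k - 7)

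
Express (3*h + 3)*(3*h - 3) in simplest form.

(3*h)^2 - (3)^2 = 9*h^2 - 9.

9*h^2 - 9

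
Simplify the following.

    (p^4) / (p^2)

p^2

Quotient: p^2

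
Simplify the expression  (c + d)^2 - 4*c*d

Expanding gives c^2 - 2*c*d + d^2, a perfect square.

(c - d)^2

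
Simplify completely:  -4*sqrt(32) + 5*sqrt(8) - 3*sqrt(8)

-12*sqrt(2)

4*sqrt(32) = 16*sqrt(2); 5*sqrt(8) = 10*sqrt(2); 3*sqrt(8) = 6*sqrt(2)
Combine: (-16 + 10 - 6)·sqrt(2) = -12*sqrt(2)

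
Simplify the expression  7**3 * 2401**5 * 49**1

7**3 = 7**3; 2401**5 = 7**20; 49**1 = 7**2
Combine exponents: 7**25

7**25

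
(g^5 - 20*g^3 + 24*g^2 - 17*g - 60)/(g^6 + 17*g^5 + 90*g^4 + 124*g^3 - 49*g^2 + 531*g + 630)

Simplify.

Factor: g^5 - 20*g^3 + 24*g^2 - 17*g - 60 = (g - 4)*(g + 5)*(g^2 - 2*g + 3)*(g + 1);  g^6 + 17*g^5 + 90*g^4 + 124*g^3 - 49*g^2 + 531*g + 630 = (g + 7)*(g^2 - 2*g + 3)*(g + 1)*(g + 5)*(g + 6)
Cancel the common factors (g^2 - 2*g + 3), (g + 1), (g + 5).

(g - 4)/(g^2 + 13*g + 42)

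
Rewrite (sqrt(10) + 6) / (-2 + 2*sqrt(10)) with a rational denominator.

(16 + 7*sqrt(10))/18

Multiply numerator and denominator by -2*sqrt(10) - 2.
Denominator becomes -36; numerator becomes -14*sqrt(10) - 32.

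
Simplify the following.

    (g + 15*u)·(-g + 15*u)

-g² + 225*u²

Difference of squares with P = 15*u, Q = g.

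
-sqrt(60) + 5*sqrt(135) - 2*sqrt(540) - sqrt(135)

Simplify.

-2*sqrt(15)

sqrt(60) = 2*sqrt(15); 5*sqrt(135) = 15*sqrt(15); 2*sqrt(540) = 12*sqrt(15); sqrt(135) = 3*sqrt(15)
Combine: (-2 + 15 - 12 - 3)·sqrt(15) = -2*sqrt(15)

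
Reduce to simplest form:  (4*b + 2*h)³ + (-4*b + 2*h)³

Only the even-power cross terms survive.

16*h*(12*b² + h²)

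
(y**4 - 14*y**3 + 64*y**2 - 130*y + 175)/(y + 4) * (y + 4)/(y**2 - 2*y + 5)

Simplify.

y**2 - 12*y + 35

Factor: y**4 - 14*y**3 + 64*y**2 - 130*y + 175 = (y - 7)*(y - 5)*(y**2 - 2*y + 5)
Cancel the common factors (y**2 - 2*y + 5), (y + 4).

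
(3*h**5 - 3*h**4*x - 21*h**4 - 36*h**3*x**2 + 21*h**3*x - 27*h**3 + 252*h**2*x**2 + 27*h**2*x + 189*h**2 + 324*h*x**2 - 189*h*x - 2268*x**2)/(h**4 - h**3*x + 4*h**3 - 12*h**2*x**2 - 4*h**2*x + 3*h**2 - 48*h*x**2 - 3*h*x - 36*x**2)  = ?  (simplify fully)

Factor: 3*h**5 - 3*h**4*x - 21*h**4 - 36*h**3*x**2 + 21*h**3*x - 27*h**3 + 252*h**2*x**2 + 27*h**2*x + 189*h**2 + 324*h*x**2 - 189*h*x - 2268*x**2 = 3*(h + 3)*(h - 7)*(h - 3)*(h + 3*x)*(h - 4*x);  h**4 - h**3*x + 4*h**3 - 12*h**2*x**2 - 4*h**2*x + 3*h**2 - 48*h*x**2 - 3*h*x - 36*x**2 = (h + 3)*(h + 1)*(h - 4*x)*(h + 3*x)
Cancel the common factors (h + 3), (h - 4*x), (h + 3*x).

(3*h**2 - 30*h + 63)/(h + 1)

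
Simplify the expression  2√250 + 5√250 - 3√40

2√250 = 10*√10; 5√250 = 25*√10; 3√40 = 6*√10
Combine: (10 + 25 - 6)·√10 = 29*√10

29*√10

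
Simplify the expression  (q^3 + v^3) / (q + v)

q^2 - q*v + v^2

Apply the sum-of-cubes factorisation and cancel (q + v).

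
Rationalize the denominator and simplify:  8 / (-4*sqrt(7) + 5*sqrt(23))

Multiply numerator and denominator by 4*sqrt(7) + 5*sqrt(23).
Denominator becomes 463; numerator becomes 32*sqrt(7) + 40*sqrt(23).

(32*sqrt(7) + 40*sqrt(23))/463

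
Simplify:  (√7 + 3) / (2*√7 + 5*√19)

(-6*√7 - 14 + 5*√133 + 15*√19)/447

Multiply numerator and denominator by -5*√19 + 2*√7.
Denominator becomes -447; numerator becomes -15*√19 - 5*√133 + 14 + 6*√7.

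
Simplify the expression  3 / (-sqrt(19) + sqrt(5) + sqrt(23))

Group as (sqrt(5) + sqrt(23)) - sqrt(19); multiply by (sqrt(5) + sqrt(23)) + sqrt(19), then rationalise the remaining surd.

(-27*sqrt(19) + 3*sqrt(23) + 111*sqrt(5) + 6*sqrt(2185))/379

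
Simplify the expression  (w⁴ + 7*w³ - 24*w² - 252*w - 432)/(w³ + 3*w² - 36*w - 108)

w + 4

Factor: w⁴ + 7*w³ - 24*w² - 252*w - 432 = (w + 4)·(w + 6)·(w + 3)·(w - 6);  w³ + 3*w² - 36*w - 108 = (w + 6)·(w + 3)·(w - 6)
Cancel the common factors (w - 6), (w + 3), (w + 6).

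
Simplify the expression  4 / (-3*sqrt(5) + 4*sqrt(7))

(12*sqrt(5) + 16*sqrt(7))/67

Multiply numerator and denominator by 3*sqrt(5) + 4*sqrt(7).
Denominator becomes 67; numerator becomes 12*sqrt(5) + 16*sqrt(7).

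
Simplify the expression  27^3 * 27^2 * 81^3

3^27

27^3 = 3^9; 27^2 = 3^6; 81^3 = 3^12
Combine exponents: 3^27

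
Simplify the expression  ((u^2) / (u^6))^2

Inside the bracket: (u^-4)
Raise to the power 2: (u^-8)

u^(-8)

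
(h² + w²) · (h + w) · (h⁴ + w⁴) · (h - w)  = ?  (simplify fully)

h⁸ - w⁸

Pair the conjugate factors: (h+w)(h-w) = h² - w², then repeat with the next factor.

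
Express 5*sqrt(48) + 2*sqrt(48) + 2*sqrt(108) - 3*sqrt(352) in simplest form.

-12*sqrt(22) + 40*sqrt(3)

5*sqrt(48) = 20*sqrt(3); 2*sqrt(48) = 8*sqrt(3); 2*sqrt(108) = 12*sqrt(3); 3*sqrt(352) = 12*sqrt(22)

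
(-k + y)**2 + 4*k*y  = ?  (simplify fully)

(k + y)**2

After expansion: k**2 + 2*k*y + y**2 — a perfect-square trinomial.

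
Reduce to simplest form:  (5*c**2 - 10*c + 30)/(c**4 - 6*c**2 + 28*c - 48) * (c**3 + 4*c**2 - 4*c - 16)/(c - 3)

Factor: 5*c**2 - 10*c + 30 = 5*(c**2 - 2*c + 6);  c**4 - 6*c**2 + 28*c - 48 = (c - 2)*(c + 4)*(c**2 - 2*c + 6);  c**3 + 4*c**2 - 4*c - 16 = (c + 2)*(c - 2)*(c + 4)
Cancel the common factors (c**2 - 2*c + 6), (c + 4), (c - 2).

(5*c + 10)/(c - 3)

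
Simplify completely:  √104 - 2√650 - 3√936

-26*√26

√104 = 2*√26; 2√650 = 10*√26; 3√936 = 18*√26
Combine: (2 - 10 - 18)·√26 = -26*√26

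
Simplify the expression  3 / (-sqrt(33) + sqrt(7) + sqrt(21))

Group as (sqrt(7) + sqrt(21)) - sqrt(33); multiply by (sqrt(7) + sqrt(21)) + sqrt(33), then rationalise the remaining surd.

(15*sqrt(33) + 57*sqrt(21) + 141*sqrt(7) + 126*sqrt(11))/563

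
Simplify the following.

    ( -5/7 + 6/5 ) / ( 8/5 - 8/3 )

Numerator: -5/7 + 6/5 = 17/35
Denominator: 8/5 - 8/3 = -16/15
Divide: (17/35) · (-15/16) = -51/112

-51/112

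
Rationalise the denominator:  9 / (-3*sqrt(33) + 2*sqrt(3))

Multiply numerator and denominator by 2*sqrt(3) + 3*sqrt(33).
Denominator becomes -285; numerator becomes 18*sqrt(3) + 27*sqrt(33).

(-9*sqrt(33) - 6*sqrt(3))/95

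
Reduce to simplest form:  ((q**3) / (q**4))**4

q**(-4)

Inside the bracket: (q**-1)
Raise to the power 4: (q**-4)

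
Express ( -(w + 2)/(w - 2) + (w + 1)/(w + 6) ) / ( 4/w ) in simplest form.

Numerator: -(w + 2)/(w - 2) + (w + 1)/(w + 6) = (-9*w - 14)/(w^2 + 4*w - 12)
Denominator: 4/w = 4/w
Divide: ((-9*w - 14)/(w^2 + 4*w - 12)) · (w/4) = (-9*w^2 - 14*w)/(4*w^2 + 16*w - 48)

(-9*w^2 - 14*w)/(4*w^2 + 16*w - 48)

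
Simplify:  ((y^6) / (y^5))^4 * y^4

y^8

Inside the bracket: y^1
Raise to the power 4: y^4
Multiply by y^4: add exponents.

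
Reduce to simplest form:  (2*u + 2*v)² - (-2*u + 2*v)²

Only the odd-power cross terms survive.

16*u*v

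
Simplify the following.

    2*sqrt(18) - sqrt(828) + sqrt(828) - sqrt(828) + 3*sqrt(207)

2*sqrt(18) = 6*sqrt(2); sqrt(828) = 6*sqrt(23); sqrt(828) = 6*sqrt(23); sqrt(828) = 6*sqrt(23); 3*sqrt(207) = 9*sqrt(23)

6*sqrt(2) + 3*sqrt(23)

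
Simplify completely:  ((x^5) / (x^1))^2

Inside the bracket: x^4
Raise to the power 2: x^8

x^8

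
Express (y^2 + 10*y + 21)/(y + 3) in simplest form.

Factor: y^2 + 10*y + 21 = (y + 7)*(y + 3)
Cancel the common factor (y + 3).

y + 7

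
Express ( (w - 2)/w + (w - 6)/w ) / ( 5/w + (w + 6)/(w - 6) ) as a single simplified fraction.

(2*w^2 - 20*w + 48)/(w^2 + 11*w - 30)

Numerator: (w - 2)/w + (w - 6)/w = (2*w - 8)/w
Denominator: 5/w + (w + 6)/(w - 6) = (w^2 + 11*w - 30)/(w^2 - 6*w)
Divide: ((2*w - 8)/w) · ((w^2 - 6*w)/(w^2 + 11*w - 30)) = (2*w^2 - 20*w + 48)/(w^2 + 11*w - 30)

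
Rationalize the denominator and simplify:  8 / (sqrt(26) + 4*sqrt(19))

(-4*sqrt(26) + 16*sqrt(19))/139

Multiply numerator and denominator by -sqrt(26) + 4*sqrt(19).
Denominator becomes 278; numerator becomes -8*sqrt(26) + 32*sqrt(19).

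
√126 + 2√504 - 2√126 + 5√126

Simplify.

24*√14

√126 = 3*√14; 2√504 = 12*√14; 2√126 = 6*√14; 5√126 = 15*√14
Combine: (3 + 12 - 6 + 15)·√14 = 24*√14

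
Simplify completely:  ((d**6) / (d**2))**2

Inside the bracket: d**4
Raise to the power 2: d**8

d**8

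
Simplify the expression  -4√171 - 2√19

-14*√19

4√171 = 12*√19; 2√19 = 2*√19
Combine: (-12 - 2)·√19 = -14*√19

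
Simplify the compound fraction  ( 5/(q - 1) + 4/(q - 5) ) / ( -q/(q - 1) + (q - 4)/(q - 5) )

Numerator: 5/(q - 1) + 4/(q - 5) = (9*q - 29)/(q² - 6*q + 5)
Denominator: -q/(q - 1) + (q - 4)/(q - 5) = 4/(q² - 6*q + 5)
Divide: ((9*q - 29)/(q² - 6*q + 5)) · (q²/4 - 3*q/2 + 5/4) = 9*q/4 - 29/4

9*q/4 - 29/4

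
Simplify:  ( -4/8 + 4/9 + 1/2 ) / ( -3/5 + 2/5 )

-20/9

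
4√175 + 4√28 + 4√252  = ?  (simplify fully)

52*√7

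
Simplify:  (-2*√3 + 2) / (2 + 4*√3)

Multiply numerator and denominator by -4*√3 + 2.
Denominator becomes -44; numerator becomes -12*√3 + 28.

(-7 + 3*√3)/11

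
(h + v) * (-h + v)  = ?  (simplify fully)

-h^2 + v^2

(v+h)(v-h) = -h^2 + v^2.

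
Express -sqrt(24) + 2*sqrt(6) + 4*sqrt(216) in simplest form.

sqrt(24) = 2*sqrt(6); 2*sqrt(6) = 2*sqrt(6); 4*sqrt(216) = 24*sqrt(6)
Combine: (-2 + 2 + 24)·sqrt(6) = 24*sqrt(6)

24*sqrt(6)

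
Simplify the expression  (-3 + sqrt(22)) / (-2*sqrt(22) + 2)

Multiply numerator and denominator by 2 + 2*sqrt(22).
Denominator becomes -84; numerator becomes -4*sqrt(22) + 38.

(-19 + 2*sqrt(22))/42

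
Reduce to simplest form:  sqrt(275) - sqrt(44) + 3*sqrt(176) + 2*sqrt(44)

19*sqrt(11)

sqrt(275) = 5*sqrt(11); sqrt(44) = 2*sqrt(11); 3*sqrt(176) = 12*sqrt(11); 2*sqrt(44) = 4*sqrt(11)
Combine: (5 - 2 + 12 + 4)·sqrt(11) = 19*sqrt(11)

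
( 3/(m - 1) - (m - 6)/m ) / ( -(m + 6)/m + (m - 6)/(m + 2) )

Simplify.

(m³ - 8*m² - 14*m + 12)/(14*m² - 2*m - 12)

Numerator: 3/(m - 1) - (m - 6)/m = (-m² + 10*m - 6)/(m² - m)
Denominator: -(m + 6)/m + (m - 6)/(m + 2) = (-14*m - 12)/(m² + 2*m)
Divide: ((-m² + 10*m - 6)/(m² - m)) · ((m² + 2*m)/(-14*m - 12)) = (m³ - 8*m² - 14*m + 12)/(14*m² - 2*m - 12)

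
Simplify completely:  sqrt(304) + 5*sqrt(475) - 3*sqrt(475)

14*sqrt(19)

sqrt(304) = 4*sqrt(19); 5*sqrt(475) = 25*sqrt(19); 3*sqrt(475) = 15*sqrt(19)
Combine: (4 + 25 - 15)·sqrt(19) = 14*sqrt(19)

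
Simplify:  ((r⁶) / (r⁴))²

r⁴

Inside the bracket: r²
Raise to the power 2: r⁴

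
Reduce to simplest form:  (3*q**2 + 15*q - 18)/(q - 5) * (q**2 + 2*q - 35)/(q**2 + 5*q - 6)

3*q + 21

Factor: 3*q**2 + 15*q - 18 = 3*(q - 1)*(q + 6);  q**2 + 2*q - 35 = (q - 5)*(q + 7);  q**2 + 5*q - 6 = (q - 1)*(q + 6)
Cancel the common factors (q - 1), (q - 5), (q + 6).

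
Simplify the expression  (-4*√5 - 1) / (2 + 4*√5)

Multiply numerator and denominator by -4*√5 + 2.
Denominator becomes -76; numerator becomes -4*√5 + 78.

(-39 + 2*√5)/38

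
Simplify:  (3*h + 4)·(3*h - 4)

9*h² - 16

Product of conjugates: (P+Q)(P-Q) = P^2 - Q^2.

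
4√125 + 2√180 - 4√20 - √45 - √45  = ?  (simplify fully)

18*√5

4√125 = 20*√5; 2√180 = 12*√5; 4√20 = 8*√5; √45 = 3*√5; √45 = 3*√5
Combine: (20 + 12 - 8 - 3 - 3)·√5 = 18*√5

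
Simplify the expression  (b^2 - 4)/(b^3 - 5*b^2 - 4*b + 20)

1/(b - 5)

Factor: b^2 - 4 = (b + 2)*(b - 2);  b^3 - 5*b^2 - 4*b + 20 = (b + 2)*(b - 2)*(b - 5)
Cancel the common factors (b + 2), (b - 2).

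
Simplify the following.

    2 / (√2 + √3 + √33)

Group as (√3 + √33) + √2; multiply by (√3 + √33) - √2, then rationalise the remaining surd.

(-16*√3 - 17*√2 + 3*√22 + 14*√33)/190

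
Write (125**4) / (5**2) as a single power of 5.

5**10

125**4 = 5**12; 5**2 = 5**2
Combine exponents: 5**10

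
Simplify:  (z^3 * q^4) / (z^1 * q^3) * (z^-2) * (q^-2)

1/q

Quotient: z^2 * q^1
Multiply by (z^-2) * (q^-2): add exponents.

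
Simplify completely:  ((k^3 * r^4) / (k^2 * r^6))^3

k^3/r^6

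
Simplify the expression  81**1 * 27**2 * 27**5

81**1 = 3**4; 27**2 = 3**6; 27**5 = 3**15
Combine exponents: 3**25

3**25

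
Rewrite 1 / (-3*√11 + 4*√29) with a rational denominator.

Multiply numerator and denominator by 3*√11 + 4*√29.
Denominator becomes 365; numerator becomes 3*√11 + 4*√29.

(3*√11 + 4*√29)/365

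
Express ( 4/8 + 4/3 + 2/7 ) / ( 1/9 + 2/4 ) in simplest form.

267/77

Numerator: 4/8 + 4/3 + 2/7 = 89/42
Denominator: 1/9 + 2/4 = 11/18
Divide: (89/42) · (18/11) = 267/77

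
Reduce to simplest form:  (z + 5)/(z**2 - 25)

Factor: z**2 - 25 = (z - 5)*(z + 5)
Cancel the common factor (z + 5).

1/(z - 5)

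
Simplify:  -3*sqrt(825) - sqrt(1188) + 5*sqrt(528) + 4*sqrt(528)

3*sqrt(825) = 15*sqrt(33); sqrt(1188) = 6*sqrt(33); 5*sqrt(528) = 20*sqrt(33); 4*sqrt(528) = 16*sqrt(33)
Combine: (-15 - 6 + 20 + 16)·sqrt(33) = 15*sqrt(33)

15*sqrt(33)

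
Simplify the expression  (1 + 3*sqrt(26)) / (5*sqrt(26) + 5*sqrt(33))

Multiply numerator and denominator by -5*sqrt(33) + 5*sqrt(26).
Denominator becomes -175; numerator becomes -15*sqrt(858) - 5*sqrt(33) + 5*sqrt(26) + 390.

(-78 - sqrt(26) + sqrt(33) + 3*sqrt(858))/35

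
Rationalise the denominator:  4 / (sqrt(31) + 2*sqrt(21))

Multiply numerator and denominator by -2*sqrt(21) + sqrt(31).
Denominator becomes -53; numerator becomes -8*sqrt(21) + 4*sqrt(31).

(-4*sqrt(31) + 8*sqrt(21))/53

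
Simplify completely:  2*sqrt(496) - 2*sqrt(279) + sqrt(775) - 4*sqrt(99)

-12*sqrt(11) + 7*sqrt(31)

2*sqrt(496) = 8*sqrt(31); 2*sqrt(279) = 6*sqrt(31); sqrt(775) = 5*sqrt(31); 4*sqrt(99) = 12*sqrt(11)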